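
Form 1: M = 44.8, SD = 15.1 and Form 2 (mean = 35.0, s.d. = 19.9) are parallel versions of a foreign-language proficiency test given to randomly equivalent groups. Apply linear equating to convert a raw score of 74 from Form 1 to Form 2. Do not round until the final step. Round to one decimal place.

Linear equating: y = (SD_Y/SD_X)(x − M_X) + M_Y
y = (19.9/15.1)(74 − 44.8) + 35.0
y = 1.317881 × 29.2 + 35.0 = 38.4821 + 35.0 = 73.5

73.5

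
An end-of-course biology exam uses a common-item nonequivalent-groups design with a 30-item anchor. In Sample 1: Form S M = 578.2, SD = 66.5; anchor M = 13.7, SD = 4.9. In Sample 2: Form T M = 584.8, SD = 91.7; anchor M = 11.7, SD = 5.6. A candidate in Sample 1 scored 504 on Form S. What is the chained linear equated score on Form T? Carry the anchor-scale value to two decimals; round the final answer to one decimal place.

528.0

Form S → anchor (Sample 1): v = (4.9/66.5)(504 − 578.2) + 13.7 = 8.23
anchor → Form T (Sample 2): y = (91.7/5.6)(8.23 − 11.7) + 584.8 = 528.0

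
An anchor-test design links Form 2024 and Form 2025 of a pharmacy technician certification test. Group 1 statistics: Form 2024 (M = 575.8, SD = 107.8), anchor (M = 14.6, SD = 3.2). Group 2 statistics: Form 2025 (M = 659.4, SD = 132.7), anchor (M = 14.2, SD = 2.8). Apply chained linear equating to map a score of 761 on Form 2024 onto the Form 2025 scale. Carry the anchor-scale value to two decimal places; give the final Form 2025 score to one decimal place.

Form 2024 → anchor (Group 1): v = (3.2/107.8)(761 − 575.8) + 14.6 = 20.10
anchor → Form 2025 (Group 2): y = (132.7/2.8)(20.10 − 14.2) + 659.4 = 939.0

939.0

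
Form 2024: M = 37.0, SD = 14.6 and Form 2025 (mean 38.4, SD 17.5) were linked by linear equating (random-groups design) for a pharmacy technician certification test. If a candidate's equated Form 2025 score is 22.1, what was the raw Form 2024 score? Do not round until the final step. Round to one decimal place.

Invert y = (SD_Y/SD_X)(x − M_X) + M_Y:
x = (SD_X/SD_Y)(y − M_Y) + M_X = (14.6/17.5)(22.1 − 38.4) + 37.0
x = 0.834286 × -16.300 + 37.0 = 23.4

23.4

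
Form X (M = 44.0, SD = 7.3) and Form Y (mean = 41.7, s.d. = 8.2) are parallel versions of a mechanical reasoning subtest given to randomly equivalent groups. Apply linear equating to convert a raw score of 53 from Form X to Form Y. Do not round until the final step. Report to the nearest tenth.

Linear equating: y = (SD_Y/SD_X)(x − M_X) + M_Y
y = (8.2/7.3)(53 − 44.0) + 41.7
y = 1.123288 × 9.0 + 41.7 = 10.1096 + 41.7 = 51.8

51.8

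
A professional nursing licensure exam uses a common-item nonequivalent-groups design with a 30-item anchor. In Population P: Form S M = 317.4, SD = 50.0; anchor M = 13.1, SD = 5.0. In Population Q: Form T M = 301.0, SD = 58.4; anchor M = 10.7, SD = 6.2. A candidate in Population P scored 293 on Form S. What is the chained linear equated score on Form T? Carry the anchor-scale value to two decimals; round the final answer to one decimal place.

300.6

Form S → anchor (Population P): v = (5.0/50.0)(293 − 317.4) + 13.1 = 10.66
anchor → Form T (Population Q): y = (58.4/6.2)(10.66 − 10.7) + 301.0 = 300.6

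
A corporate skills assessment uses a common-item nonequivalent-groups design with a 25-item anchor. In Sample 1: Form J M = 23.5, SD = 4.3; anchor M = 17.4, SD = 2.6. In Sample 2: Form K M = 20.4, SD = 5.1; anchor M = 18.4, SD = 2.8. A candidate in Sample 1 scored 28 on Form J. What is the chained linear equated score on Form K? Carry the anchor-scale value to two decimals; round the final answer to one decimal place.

Form J → anchor (Sample 1): v = (2.6/4.3)(28 − 23.5) + 17.4 = 20.12
anchor → Form K (Sample 2): y = (5.1/2.8)(20.12 − 18.4) + 20.4 = 23.5

23.5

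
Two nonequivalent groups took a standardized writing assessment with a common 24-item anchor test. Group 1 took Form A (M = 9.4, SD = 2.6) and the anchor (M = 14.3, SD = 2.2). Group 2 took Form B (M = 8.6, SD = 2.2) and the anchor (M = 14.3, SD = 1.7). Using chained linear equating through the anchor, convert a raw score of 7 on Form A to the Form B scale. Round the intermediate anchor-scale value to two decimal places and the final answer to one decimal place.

6.0

Form A → anchor (Group 1): v = (2.2/2.6)(7 − 9.4) + 14.3 = 12.27
anchor → Form B (Group 2): y = (2.2/1.7)(12.27 − 14.3) + 8.6 = 6.0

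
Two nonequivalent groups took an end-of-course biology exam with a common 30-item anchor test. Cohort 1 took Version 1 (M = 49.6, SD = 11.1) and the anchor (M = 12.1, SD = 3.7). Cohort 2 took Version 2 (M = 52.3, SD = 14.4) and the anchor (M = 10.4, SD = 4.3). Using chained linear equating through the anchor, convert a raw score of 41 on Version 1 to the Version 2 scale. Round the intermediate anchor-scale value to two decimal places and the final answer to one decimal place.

Version 1 → anchor (Cohort 1): v = (3.7/11.1)(41 − 49.6) + 12.1 = 9.23
anchor → Version 2 (Cohort 2): y = (14.4/4.3)(9.23 − 10.4) + 52.3 = 48.4

48.4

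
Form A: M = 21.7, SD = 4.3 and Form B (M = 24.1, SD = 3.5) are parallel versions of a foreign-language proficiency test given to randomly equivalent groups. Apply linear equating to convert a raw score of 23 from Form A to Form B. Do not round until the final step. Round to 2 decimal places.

25.16

Linear equating: y = (SD_Y/SD_X)(x − M_X) + M_Y
y = (3.5/4.3)(23 − 21.7) + 24.1
y = 0.813953 × 1.3 + 24.1 = 1.0581 + 24.1 = 25.16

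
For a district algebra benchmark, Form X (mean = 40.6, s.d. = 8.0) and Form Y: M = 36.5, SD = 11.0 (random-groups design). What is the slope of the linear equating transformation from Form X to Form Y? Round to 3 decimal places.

A = SD_Y / SD_X = 11.0 / 8.0 = 1.375

1.375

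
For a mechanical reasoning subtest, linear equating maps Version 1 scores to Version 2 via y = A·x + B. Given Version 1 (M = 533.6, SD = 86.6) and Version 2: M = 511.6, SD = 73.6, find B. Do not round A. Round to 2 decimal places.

A = SD_Y / SD_X = 73.6 / 86.6 = 0.849885
B = M_Y − A·M_X = 511.6 − 0.849885 × 533.6 = 58.10

58.10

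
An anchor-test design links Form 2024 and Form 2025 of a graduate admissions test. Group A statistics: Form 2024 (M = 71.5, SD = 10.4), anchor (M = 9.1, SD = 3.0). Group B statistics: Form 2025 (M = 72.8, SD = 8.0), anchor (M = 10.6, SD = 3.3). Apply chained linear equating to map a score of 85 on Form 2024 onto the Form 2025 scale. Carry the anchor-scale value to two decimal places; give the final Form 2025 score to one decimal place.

78.6

Form 2024 → anchor (Group A): v = (3.0/10.4)(85 − 71.5) + 9.1 = 12.99
anchor → Form 2025 (Group B): y = (8.0/3.3)(12.99 − 10.6) + 72.8 = 78.6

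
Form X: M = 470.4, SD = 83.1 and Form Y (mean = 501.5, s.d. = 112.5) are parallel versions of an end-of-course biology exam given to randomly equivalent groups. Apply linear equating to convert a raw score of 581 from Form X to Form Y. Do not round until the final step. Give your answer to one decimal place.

Linear equating: y = (SD_Y/SD_X)(x − M_X) + M_Y
y = (112.5/83.1)(581 − 470.4) + 501.5
y = 1.353791 × 110.6 + 501.5 = 149.7292 + 501.5 = 651.2

651.2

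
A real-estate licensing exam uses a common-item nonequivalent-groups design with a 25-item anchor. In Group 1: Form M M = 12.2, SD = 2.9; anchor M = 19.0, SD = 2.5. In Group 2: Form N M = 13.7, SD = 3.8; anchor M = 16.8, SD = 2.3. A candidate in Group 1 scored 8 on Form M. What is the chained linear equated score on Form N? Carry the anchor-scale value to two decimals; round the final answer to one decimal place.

Form M → anchor (Group 1): v = (2.5/2.9)(8 − 12.2) + 19.0 = 15.38
anchor → Form N (Group 2): y = (3.8/2.3)(15.38 − 16.8) + 13.7 = 11.4

11.4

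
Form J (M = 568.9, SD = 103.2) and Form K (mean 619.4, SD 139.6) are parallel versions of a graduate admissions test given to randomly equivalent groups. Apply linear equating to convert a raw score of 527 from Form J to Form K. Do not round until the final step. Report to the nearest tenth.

562.7

Linear equating: y = (SD_Y/SD_X)(x − M_X) + M_Y
y = (139.6/103.2)(527 − 568.9) + 619.4
y = 1.352713 × -41.9 + 619.4 = -56.6787 + 619.4 = 562.7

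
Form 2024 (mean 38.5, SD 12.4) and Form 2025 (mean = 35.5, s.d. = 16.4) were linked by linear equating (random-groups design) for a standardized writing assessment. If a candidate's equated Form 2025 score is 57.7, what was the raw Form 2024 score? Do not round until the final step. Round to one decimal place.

Invert y = (SD_Y/SD_X)(x − M_X) + M_Y:
x = (SD_X/SD_Y)(y − M_Y) + M_X = (12.4/16.4)(57.7 − 35.5) + 38.5
x = 0.756098 × 22.200 + 38.5 = 55.3

55.3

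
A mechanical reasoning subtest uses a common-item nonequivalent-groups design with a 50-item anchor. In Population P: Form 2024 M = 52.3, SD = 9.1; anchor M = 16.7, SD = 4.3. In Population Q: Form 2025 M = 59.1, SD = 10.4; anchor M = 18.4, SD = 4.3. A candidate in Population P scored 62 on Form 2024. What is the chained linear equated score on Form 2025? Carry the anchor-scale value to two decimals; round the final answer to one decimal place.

66.1

Form 2024 → anchor (Population P): v = (4.3/9.1)(62 − 52.3) + 16.7 = 21.28
anchor → Form 2025 (Population Q): y = (10.4/4.3)(21.28 − 18.4) + 59.1 = 66.1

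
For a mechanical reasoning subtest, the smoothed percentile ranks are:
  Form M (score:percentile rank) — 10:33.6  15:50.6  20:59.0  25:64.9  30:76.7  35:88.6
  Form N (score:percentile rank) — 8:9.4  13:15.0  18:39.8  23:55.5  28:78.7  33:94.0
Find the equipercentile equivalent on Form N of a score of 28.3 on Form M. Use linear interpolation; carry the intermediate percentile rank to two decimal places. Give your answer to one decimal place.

26.7

PR of 28.3 on Form M: 64.9 + (28.3 − 25)/(30 − 25) × (76.7 − 64.9) = 72.69
On Form N, PR 72.69 falls between score 23 (PR 55.5) and 28 (PR 78.7).
Interpolate: 23 + (72.69 − 55.5)/(78.7 − 55.5) × (28 − 23) = 26.7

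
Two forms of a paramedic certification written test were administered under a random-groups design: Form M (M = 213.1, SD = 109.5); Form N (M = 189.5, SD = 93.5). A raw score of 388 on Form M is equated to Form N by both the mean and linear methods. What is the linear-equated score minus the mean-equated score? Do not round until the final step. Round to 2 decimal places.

Mean-equated: 388 + (189.5 − 213.1) = 364.40
Linear-equated: (93.5/109.5)(388 − 213.1) + 189.5 = 338.844
Difference = 338.844 − 364.40 = -25.56

-25.56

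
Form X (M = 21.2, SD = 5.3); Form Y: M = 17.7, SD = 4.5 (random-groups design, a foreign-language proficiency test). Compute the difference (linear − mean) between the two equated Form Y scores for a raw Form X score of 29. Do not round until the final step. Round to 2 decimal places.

Mean-equated: 29 + (17.7 − 21.2) = 25.50
Linear-equated: (4.5/5.3)(29 − 21.2) + 17.7 = 24.323
Difference = 24.323 − 25.50 = -1.18

-1.18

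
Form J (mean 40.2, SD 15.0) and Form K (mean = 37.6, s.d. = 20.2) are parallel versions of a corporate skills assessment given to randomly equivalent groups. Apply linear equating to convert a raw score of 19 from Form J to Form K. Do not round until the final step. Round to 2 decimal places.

9.05

Linear equating: y = (SD_Y/SD_X)(x − M_X) + M_Y
y = (20.2/15.0)(19 − 40.2) + 37.6
y = 1.346667 × -21.2 + 37.6 = -28.5493 + 37.6 = 9.05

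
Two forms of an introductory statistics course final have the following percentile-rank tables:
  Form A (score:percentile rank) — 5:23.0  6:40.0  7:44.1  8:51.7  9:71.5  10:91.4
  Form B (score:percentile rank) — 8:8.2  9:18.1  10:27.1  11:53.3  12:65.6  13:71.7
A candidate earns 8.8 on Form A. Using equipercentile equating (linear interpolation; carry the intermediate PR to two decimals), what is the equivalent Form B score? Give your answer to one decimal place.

12.3

PR of 8.8 on Form A: 51.7 + (8.8 − 8)/(9 − 8) × (71.5 − 51.7) = 67.54
On Form B, PR 67.54 falls between score 12 (PR 65.6) and 13 (PR 71.7).
Interpolate: 12 + (67.54 − 65.6)/(71.7 − 65.6) × (13 − 12) = 12.3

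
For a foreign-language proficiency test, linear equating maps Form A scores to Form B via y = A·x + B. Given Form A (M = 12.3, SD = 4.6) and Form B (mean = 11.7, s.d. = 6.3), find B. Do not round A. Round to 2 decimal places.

A = SD_Y / SD_X = 6.3 / 4.6 = 1.369565
B = M_Y − A·M_X = 11.7 − 1.369565 × 12.3 = -5.15

-5.15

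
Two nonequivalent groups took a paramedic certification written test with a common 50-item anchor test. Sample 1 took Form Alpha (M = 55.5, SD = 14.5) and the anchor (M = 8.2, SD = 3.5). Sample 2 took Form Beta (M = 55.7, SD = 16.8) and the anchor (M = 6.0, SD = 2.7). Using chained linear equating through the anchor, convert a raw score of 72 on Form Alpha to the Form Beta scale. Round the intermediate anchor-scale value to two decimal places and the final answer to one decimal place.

Form Alpha → anchor (Sample 1): v = (3.5/14.5)(72 − 55.5) + 8.2 = 12.18
anchor → Form Beta (Sample 2): y = (16.8/2.7)(12.18 − 6.0) + 55.7 = 94.2

94.2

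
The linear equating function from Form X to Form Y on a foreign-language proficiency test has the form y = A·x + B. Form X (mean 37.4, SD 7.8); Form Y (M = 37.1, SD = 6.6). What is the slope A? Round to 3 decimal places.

0.846

A = SD_Y / SD_X = 6.6 / 7.8 = 0.846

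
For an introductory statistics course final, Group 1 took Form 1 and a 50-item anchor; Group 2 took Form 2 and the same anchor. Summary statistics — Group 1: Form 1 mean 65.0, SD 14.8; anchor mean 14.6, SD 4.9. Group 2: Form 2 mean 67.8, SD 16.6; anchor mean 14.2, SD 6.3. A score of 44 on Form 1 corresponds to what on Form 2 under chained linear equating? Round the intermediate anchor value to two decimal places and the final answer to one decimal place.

50.5

Form 1 → anchor (Group 1): v = (4.9/14.8)(44 − 65.0) + 14.6 = 7.65
anchor → Form 2 (Group 2): y = (16.6/6.3)(7.65 − 14.2) + 67.8 = 50.5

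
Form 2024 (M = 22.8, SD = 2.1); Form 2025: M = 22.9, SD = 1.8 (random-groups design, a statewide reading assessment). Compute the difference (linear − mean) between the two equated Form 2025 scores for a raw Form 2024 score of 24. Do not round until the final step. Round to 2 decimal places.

Mean-equated: 24 + (22.9 − 22.8) = 24.10
Linear-equated: (1.8/2.1)(24 − 22.8) + 22.9 = 23.929
Difference = 23.929 − 24.10 = -0.17

-0.17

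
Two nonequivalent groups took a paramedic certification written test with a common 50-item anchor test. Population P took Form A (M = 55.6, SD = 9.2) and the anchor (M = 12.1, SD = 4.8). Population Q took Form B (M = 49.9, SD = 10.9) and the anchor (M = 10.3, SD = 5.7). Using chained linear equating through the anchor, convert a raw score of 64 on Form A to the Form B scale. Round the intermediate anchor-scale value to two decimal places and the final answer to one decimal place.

Form A → anchor (Population P): v = (4.8/9.2)(64 − 55.6) + 12.1 = 16.48
anchor → Form B (Population Q): y = (10.9/5.7)(16.48 − 10.3) + 49.9 = 61.7

61.7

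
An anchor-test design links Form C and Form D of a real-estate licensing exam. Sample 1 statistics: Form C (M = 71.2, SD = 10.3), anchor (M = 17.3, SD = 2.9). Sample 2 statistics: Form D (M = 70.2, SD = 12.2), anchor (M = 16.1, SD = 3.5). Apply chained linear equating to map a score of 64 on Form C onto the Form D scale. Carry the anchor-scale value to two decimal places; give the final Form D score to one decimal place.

Form C → anchor (Sample 1): v = (2.9/10.3)(64 − 71.2) + 17.3 = 15.27
anchor → Form D (Sample 2): y = (12.2/3.5)(15.27 − 16.1) + 70.2 = 67.3

67.3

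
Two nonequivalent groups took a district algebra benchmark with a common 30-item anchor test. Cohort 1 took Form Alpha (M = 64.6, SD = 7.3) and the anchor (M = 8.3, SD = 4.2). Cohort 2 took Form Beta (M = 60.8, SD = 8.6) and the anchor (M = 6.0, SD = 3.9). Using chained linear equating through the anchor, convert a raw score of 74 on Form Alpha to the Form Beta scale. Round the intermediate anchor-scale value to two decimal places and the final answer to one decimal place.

77.8

Form Alpha → anchor (Cohort 1): v = (4.2/7.3)(74 − 64.6) + 8.3 = 13.71
anchor → Form Beta (Cohort 2): y = (8.6/3.9)(13.71 − 6.0) + 60.8 = 77.8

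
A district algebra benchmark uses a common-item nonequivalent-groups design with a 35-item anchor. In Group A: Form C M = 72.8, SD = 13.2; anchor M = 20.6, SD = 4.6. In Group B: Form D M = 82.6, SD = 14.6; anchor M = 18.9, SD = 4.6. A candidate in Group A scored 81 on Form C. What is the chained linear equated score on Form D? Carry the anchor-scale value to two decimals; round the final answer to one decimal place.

Form C → anchor (Group A): v = (4.6/13.2)(81 − 72.8) + 20.6 = 23.46
anchor → Form D (Group B): y = (14.6/4.6)(23.46 − 18.9) + 82.6 = 97.1

97.1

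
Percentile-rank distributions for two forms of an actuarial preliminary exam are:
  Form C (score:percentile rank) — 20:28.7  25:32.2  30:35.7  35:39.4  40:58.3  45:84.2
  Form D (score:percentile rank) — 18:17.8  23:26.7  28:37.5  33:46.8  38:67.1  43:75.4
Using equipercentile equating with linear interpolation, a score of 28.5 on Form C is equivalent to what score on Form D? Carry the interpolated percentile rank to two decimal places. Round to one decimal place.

26.7

PR of 28.5 on Form C: 32.2 + (28.5 − 25)/(30 − 25) × (35.7 − 32.2) = 34.65
On Form D, PR 34.65 falls between score 23 (PR 26.7) and 28 (PR 37.5).
Interpolate: 23 + (34.65 − 26.7)/(37.5 − 26.7) × (28 − 23) = 26.7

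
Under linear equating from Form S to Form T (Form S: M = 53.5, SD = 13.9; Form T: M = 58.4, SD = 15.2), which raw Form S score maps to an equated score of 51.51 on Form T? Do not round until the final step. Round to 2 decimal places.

Invert y = (SD_Y/SD_X)(x − M_X) + M_Y:
x = (SD_X/SD_Y)(y − M_Y) + M_X = (13.9/15.2)(51.51 − 58.4) + 53.5
x = 0.914474 × -6.890 + 53.5 = 47.20

47.20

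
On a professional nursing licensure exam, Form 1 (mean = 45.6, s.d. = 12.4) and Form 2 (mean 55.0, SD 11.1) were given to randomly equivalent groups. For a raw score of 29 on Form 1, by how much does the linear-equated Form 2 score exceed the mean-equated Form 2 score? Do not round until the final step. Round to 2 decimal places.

Mean-equated: 29 + (55.0 − 45.6) = 38.40
Linear-equated: (11.1/12.4)(29 − 45.6) + 55.0 = 40.140
Difference = 40.140 − 38.40 = 1.74

1.74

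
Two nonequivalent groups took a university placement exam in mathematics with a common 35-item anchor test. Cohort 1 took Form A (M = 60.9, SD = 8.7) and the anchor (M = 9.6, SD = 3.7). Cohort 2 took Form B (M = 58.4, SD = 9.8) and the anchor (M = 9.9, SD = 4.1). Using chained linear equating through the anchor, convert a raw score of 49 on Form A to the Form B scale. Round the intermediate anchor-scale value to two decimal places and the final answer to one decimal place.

Form A → anchor (Cohort 1): v = (3.7/8.7)(49 − 60.9) + 9.6 = 4.54
anchor → Form B (Cohort 2): y = (9.8/4.1)(4.54 − 9.9) + 58.4 = 45.6

45.6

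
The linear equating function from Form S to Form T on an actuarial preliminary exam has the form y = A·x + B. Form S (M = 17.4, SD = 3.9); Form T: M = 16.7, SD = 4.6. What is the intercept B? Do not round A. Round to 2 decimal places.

-3.82

A = SD_Y / SD_X = 4.6 / 3.9 = 1.179487
B = M_Y − A·M_X = 16.7 − 1.179487 × 17.4 = -3.82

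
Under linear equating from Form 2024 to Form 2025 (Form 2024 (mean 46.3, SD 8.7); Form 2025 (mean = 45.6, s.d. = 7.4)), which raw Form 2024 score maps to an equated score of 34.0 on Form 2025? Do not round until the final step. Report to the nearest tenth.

32.7

Invert y = (SD_Y/SD_X)(x − M_X) + M_Y:
x = (SD_X/SD_Y)(y − M_Y) + M_X = (8.7/7.4)(34.0 − 45.6) + 46.3
x = 1.175676 × -11.600 + 46.3 = 32.7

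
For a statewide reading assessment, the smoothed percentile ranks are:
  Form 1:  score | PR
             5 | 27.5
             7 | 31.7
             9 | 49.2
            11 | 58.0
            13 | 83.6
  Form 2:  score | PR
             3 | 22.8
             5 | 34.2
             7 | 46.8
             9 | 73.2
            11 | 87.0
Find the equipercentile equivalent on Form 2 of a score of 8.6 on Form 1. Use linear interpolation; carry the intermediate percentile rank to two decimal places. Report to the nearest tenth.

6.8

PR of 8.6 on Form 1: 31.7 + (8.6 − 7)/(9 − 7) × (49.2 − 31.7) = 45.70
On Form 2, PR 45.70 falls between score 5 (PR 34.2) and 7 (PR 46.8).
Interpolate: 5 + (45.70 − 34.2)/(46.8 − 34.2) × (7 − 5) = 6.8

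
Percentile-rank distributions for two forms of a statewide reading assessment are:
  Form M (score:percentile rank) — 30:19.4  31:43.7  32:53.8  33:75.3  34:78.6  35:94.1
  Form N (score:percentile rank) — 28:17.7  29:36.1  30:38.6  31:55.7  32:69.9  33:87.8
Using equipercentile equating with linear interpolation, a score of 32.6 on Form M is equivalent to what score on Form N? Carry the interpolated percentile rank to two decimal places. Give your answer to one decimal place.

31.8

PR of 32.6 on Form M: 53.8 + (32.6 − 32)/(33 − 32) × (75.3 − 53.8) = 66.70
On Form N, PR 66.70 falls between score 31 (PR 55.7) and 32 (PR 69.9).
Interpolate: 31 + (66.70 − 55.7)/(69.9 − 55.7) × (32 − 31) = 31.8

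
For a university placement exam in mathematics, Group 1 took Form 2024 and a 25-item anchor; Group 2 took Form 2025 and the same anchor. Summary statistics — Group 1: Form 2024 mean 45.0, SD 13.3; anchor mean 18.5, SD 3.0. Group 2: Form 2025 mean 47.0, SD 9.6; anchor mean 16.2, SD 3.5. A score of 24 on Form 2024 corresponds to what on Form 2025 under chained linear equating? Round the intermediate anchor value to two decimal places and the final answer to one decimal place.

Form 2024 → anchor (Group 1): v = (3.0/13.3)(24 − 45.0) + 18.5 = 13.76
anchor → Form 2025 (Group 2): y = (9.6/3.5)(13.76 − 16.2) + 47.0 = 40.3

40.3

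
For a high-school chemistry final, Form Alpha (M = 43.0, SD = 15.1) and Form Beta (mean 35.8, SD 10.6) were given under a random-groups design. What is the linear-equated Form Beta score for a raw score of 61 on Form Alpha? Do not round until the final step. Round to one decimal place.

48.4

Linear equating: y = (SD_Y/SD_X)(x − M_X) + M_Y
y = (10.6/15.1)(61 − 43.0) + 35.8
y = 0.701987 × 18.0 + 35.8 = 12.6358 + 35.8 = 48.4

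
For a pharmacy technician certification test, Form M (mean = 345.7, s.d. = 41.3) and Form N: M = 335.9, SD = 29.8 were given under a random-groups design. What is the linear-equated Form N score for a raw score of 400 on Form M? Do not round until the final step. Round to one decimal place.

375.1

Linear equating: y = (SD_Y/SD_X)(x − M_X) + M_Y
y = (29.8/41.3)(400 − 345.7) + 335.9
y = 0.721550 × 54.3 + 335.9 = 39.1801 + 335.9 = 375.1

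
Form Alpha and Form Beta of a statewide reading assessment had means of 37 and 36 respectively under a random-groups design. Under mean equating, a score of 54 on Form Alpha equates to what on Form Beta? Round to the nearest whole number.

Mean equating: y = x + (M_Y − M_X) = 54 + (36 − 37) = 53

53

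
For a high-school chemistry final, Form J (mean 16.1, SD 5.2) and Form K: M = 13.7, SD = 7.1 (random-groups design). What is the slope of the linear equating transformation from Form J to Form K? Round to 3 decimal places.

1.365

A = SD_Y / SD_X = 7.1 / 5.2 = 1.365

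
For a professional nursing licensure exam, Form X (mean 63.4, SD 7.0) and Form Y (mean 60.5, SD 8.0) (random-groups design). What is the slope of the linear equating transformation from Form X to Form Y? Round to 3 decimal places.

A = SD_Y / SD_X = 8.0 / 7.0 = 1.143

1.143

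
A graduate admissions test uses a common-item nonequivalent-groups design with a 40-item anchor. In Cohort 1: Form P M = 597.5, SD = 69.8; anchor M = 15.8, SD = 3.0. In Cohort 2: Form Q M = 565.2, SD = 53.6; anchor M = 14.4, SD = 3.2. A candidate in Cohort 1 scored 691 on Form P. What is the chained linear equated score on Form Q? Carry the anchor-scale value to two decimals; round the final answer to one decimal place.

656.0

Form P → anchor (Cohort 1): v = (3.0/69.8)(691 − 597.5) + 15.8 = 19.82
anchor → Form Q (Cohort 2): y = (53.6/3.2)(19.82 − 14.4) + 565.2 = 656.0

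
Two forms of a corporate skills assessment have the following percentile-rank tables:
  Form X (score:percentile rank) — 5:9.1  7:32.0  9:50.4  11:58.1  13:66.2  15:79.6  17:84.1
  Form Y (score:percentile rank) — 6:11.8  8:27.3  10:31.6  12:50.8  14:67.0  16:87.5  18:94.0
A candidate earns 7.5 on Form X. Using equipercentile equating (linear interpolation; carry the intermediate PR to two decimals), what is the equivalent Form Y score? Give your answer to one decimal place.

PR of 7.5 on Form X: 32.0 + (7.5 − 7)/(9 − 7) × (50.4 − 32.0) = 36.60
On Form Y, PR 36.60 falls between score 10 (PR 31.6) and 12 (PR 50.8).
Interpolate: 10 + (36.60 − 31.6)/(50.8 − 31.6) × (12 − 10) = 10.5

10.5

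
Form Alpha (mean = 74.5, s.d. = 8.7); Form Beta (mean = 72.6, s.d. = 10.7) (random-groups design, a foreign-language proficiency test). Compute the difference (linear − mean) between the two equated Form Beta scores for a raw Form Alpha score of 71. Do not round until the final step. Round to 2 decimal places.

Mean-equated: 71 + (72.6 − 74.5) = 69.10
Linear-equated: (10.7/8.7)(71 − 74.5) + 72.6 = 68.295
Difference = 68.295 − 69.10 = -0.80

-0.80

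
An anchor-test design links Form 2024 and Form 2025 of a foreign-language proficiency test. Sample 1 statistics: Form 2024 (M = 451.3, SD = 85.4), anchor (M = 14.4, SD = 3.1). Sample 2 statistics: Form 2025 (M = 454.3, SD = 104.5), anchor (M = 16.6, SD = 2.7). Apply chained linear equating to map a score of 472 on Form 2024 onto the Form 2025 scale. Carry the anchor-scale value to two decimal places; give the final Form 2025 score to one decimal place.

398.2

Form 2024 → anchor (Sample 1): v = (3.1/85.4)(472 − 451.3) + 14.4 = 15.15
anchor → Form 2025 (Sample 2): y = (104.5/2.7)(15.15 − 16.6) + 454.3 = 398.2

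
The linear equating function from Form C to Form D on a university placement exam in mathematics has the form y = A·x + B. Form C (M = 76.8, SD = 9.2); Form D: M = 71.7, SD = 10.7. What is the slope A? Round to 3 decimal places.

1.163

A = SD_Y / SD_X = 10.7 / 9.2 = 1.163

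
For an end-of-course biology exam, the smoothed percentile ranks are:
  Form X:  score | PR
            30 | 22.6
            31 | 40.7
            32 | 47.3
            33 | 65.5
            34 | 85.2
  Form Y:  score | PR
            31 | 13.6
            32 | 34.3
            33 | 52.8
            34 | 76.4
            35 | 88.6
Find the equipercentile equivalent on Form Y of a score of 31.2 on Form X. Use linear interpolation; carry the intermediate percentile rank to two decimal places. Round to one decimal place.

32.4

PR of 31.2 on Form X: 40.7 + (31.2 − 31)/(32 − 31) × (47.3 − 40.7) = 42.02
On Form Y, PR 42.02 falls between score 32 (PR 34.3) and 33 (PR 52.8).
Interpolate: 32 + (42.02 − 34.3)/(52.8 − 34.3) × (33 − 32) = 32.4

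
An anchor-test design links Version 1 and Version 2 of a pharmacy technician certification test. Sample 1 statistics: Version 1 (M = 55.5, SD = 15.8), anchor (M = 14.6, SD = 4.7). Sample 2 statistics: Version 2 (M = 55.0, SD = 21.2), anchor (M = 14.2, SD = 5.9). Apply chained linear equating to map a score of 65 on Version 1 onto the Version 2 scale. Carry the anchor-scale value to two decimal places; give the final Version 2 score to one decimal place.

Version 1 → anchor (Sample 1): v = (4.7/15.8)(65 − 55.5) + 14.6 = 17.43
anchor → Version 2 (Sample 2): y = (21.2/5.9)(17.43 − 14.2) + 55.0 = 66.6

66.6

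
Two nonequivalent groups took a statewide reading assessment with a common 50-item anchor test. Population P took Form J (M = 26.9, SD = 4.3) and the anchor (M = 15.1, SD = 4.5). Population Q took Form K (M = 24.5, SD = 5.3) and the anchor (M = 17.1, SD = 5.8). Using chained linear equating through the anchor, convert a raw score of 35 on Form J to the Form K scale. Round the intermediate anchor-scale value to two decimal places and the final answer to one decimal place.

Form J → anchor (Population P): v = (4.5/4.3)(35 − 26.9) + 15.1 = 23.58
anchor → Form K (Population Q): y = (5.3/5.8)(23.58 − 17.1) + 24.5 = 30.4

30.4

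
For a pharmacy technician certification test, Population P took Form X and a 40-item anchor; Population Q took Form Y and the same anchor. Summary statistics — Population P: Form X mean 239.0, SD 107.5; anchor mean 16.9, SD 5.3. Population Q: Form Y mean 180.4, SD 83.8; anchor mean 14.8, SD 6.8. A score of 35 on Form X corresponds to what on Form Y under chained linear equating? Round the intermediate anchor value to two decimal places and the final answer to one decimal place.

82.3

Form X → anchor (Population P): v = (5.3/107.5)(35 − 239.0) + 16.9 = 6.84
anchor → Form Y (Population Q): y = (83.8/6.8)(6.84 − 14.8) + 180.4 = 82.3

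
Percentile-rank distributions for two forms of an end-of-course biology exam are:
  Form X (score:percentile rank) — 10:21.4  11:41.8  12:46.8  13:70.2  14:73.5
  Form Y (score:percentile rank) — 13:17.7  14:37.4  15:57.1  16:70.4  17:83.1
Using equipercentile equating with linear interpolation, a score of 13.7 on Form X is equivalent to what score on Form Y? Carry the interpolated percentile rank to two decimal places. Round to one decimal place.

PR of 13.7 on Form X: 70.2 + (13.7 − 13)/(14 − 13) × (73.5 − 70.2) = 72.51
On Form Y, PR 72.51 falls between score 16 (PR 70.4) and 17 (PR 83.1).
Interpolate: 16 + (72.51 − 70.4)/(83.1 − 70.4) × (17 − 16) = 16.2

16.2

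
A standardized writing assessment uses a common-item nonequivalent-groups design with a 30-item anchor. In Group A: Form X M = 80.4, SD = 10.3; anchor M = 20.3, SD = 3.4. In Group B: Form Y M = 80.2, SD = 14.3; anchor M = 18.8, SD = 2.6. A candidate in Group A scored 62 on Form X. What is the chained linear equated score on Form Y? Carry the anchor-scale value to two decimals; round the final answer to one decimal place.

Form X → anchor (Group A): v = (3.4/10.3)(62 − 80.4) + 20.3 = 14.23
anchor → Form Y (Group B): y = (14.3/2.6)(14.23 − 18.8) + 80.2 = 55.1

55.1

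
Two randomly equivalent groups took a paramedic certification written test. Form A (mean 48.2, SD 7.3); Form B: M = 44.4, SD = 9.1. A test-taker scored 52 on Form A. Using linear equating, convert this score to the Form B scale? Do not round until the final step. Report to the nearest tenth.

49.1

Linear equating: y = (SD_Y/SD_X)(x − M_X) + M_Y
y = (9.1/7.3)(52 − 48.2) + 44.4
y = 1.246575 × 3.8 + 44.4 = 4.7370 + 44.4 = 49.1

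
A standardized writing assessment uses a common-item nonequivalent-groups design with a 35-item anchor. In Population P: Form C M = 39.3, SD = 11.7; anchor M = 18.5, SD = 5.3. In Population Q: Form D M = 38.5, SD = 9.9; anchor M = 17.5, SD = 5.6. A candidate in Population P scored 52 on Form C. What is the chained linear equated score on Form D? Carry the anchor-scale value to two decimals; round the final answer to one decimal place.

Form C → anchor (Population P): v = (5.3/11.7)(52 − 39.3) + 18.5 = 24.25
anchor → Form D (Population Q): y = (9.9/5.6)(24.25 − 17.5) + 38.5 = 50.4

50.4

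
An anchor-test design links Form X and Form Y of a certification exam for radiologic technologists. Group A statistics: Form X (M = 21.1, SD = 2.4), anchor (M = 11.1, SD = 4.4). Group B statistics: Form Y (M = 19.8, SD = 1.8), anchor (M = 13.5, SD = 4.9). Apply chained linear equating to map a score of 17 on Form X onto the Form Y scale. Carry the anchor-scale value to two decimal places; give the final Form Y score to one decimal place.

16.2

Form X → anchor (Group A): v = (4.4/2.4)(17 − 21.1) + 11.1 = 3.58
anchor → Form Y (Group B): y = (1.8/4.9)(3.58 − 13.5) + 19.8 = 16.2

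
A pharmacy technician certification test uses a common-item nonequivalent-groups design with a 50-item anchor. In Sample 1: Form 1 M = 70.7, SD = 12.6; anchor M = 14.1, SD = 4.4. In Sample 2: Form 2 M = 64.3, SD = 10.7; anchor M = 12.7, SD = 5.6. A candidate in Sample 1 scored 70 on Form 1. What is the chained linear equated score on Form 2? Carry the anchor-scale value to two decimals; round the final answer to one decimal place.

Form 1 → anchor (Sample 1): v = (4.4/12.6)(70 − 70.7) + 14.1 = 13.86
anchor → Form 2 (Sample 2): y = (10.7/5.6)(13.86 − 12.7) + 64.3 = 66.5

66.5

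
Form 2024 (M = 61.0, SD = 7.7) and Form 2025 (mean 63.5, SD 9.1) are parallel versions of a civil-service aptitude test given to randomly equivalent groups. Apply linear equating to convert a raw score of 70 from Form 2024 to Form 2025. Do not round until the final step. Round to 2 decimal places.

74.14

Linear equating: y = (SD_Y/SD_X)(x − M_X) + M_Y
y = (9.1/7.7)(70 − 61.0) + 63.5
y = 1.181818 × 9.0 + 63.5 = 10.6364 + 63.5 = 74.14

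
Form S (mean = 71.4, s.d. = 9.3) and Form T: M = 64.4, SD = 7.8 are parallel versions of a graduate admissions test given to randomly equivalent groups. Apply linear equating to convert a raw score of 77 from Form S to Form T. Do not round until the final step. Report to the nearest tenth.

Linear equating: y = (SD_Y/SD_X)(x − M_X) + M_Y
y = (7.8/9.3)(77 − 71.4) + 64.4
y = 0.838710 × 5.6 + 64.4 = 4.6968 + 64.4 = 69.1

69.1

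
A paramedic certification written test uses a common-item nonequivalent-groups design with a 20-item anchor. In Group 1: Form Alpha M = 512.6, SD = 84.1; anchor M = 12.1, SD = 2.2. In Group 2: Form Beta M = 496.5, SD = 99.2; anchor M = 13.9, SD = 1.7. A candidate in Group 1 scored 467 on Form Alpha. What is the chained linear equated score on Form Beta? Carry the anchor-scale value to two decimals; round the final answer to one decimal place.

Form Alpha → anchor (Group 1): v = (2.2/84.1)(467 − 512.6) + 12.1 = 10.91
anchor → Form Beta (Group 2): y = (99.2/1.7)(10.91 − 13.9) + 496.5 = 322.0

322.0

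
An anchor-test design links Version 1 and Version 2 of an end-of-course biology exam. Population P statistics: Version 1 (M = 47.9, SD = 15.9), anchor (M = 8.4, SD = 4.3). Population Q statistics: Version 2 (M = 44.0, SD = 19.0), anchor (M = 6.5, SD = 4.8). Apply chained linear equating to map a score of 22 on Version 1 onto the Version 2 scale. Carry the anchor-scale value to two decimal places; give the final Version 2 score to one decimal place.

23.8

Version 1 → anchor (Population P): v = (4.3/15.9)(22 − 47.9) + 8.4 = 1.40
anchor → Version 2 (Population Q): y = (19.0/4.8)(1.40 − 6.5) + 44.0 = 23.8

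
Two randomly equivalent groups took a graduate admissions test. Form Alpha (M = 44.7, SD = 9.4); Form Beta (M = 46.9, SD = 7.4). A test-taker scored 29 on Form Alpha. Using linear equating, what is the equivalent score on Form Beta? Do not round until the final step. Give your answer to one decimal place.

34.5

Linear equating: y = (SD_Y/SD_X)(x − M_X) + M_Y
y = (7.4/9.4)(29 − 44.7) + 46.9
y = 0.787234 × -15.7 + 46.9 = -12.3596 + 46.9 = 34.5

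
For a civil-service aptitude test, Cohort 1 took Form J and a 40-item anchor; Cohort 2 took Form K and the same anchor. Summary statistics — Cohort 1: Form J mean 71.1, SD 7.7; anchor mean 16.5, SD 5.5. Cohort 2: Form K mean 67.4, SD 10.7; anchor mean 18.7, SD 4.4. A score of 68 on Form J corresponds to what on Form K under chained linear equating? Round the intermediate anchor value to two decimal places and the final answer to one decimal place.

Form J → anchor (Cohort 1): v = (5.5/7.7)(68 − 71.1) + 16.5 = 14.29
anchor → Form K (Cohort 2): y = (10.7/4.4)(14.29 − 18.7) + 67.4 = 56.7

56.7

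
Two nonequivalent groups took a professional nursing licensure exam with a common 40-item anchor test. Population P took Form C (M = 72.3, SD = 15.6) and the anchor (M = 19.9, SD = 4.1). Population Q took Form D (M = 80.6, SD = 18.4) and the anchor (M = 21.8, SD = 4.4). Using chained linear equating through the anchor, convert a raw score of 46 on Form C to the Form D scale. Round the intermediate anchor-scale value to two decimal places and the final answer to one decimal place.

43.8

Form C → anchor (Population P): v = (4.1/15.6)(46 − 72.3) + 19.9 = 12.99
anchor → Form D (Population Q): y = (18.4/4.4)(12.99 − 21.8) + 80.6 = 43.8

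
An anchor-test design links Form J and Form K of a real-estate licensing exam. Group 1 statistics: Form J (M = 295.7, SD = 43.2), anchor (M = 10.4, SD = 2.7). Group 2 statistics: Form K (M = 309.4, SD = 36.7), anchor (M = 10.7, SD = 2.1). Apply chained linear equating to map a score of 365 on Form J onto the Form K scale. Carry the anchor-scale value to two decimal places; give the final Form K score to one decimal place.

379.8

Form J → anchor (Group 1): v = (2.7/43.2)(365 − 295.7) + 10.4 = 14.73
anchor → Form K (Group 2): y = (36.7/2.1)(14.73 − 10.7) + 309.4 = 379.8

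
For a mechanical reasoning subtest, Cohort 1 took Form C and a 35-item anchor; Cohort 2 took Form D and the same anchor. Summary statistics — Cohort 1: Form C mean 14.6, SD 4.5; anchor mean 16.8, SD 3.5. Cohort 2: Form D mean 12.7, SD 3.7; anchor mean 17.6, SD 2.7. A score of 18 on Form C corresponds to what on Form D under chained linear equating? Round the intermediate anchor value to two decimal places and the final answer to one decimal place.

15.2

Form C → anchor (Cohort 1): v = (3.5/4.5)(18 − 14.6) + 16.8 = 19.44
anchor → Form D (Cohort 2): y = (3.7/2.7)(19.44 − 17.6) + 12.7 = 15.2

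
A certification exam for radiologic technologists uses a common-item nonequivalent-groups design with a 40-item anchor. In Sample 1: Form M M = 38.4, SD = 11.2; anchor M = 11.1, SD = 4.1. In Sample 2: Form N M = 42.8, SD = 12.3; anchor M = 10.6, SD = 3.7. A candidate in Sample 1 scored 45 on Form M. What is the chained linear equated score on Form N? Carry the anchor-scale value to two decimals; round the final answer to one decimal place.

Form M → anchor (Sample 1): v = (4.1/11.2)(45 − 38.4) + 11.1 = 13.52
anchor → Form N (Sample 2): y = (12.3/3.7)(13.52 − 10.6) + 42.8 = 52.5

52.5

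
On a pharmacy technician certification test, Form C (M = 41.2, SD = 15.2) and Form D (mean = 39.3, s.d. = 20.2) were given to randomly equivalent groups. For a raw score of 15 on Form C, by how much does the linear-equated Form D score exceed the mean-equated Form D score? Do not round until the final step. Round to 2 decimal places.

Mean-equated: 15 + (39.3 − 41.2) = 13.10
Linear-equated: (20.2/15.2)(15 − 41.2) + 39.3 = 4.482
Difference = 4.482 − 13.10 = -8.62

-8.62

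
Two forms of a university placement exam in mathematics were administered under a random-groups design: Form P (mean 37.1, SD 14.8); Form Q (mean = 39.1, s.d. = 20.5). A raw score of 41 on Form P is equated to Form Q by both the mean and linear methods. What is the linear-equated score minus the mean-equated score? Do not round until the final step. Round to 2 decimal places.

1.50

Mean-equated: 41 + (39.1 − 37.1) = 43.00
Linear-equated: (20.5/14.8)(41 − 37.1) + 39.1 = 44.502
Difference = 44.502 − 43.00 = 1.50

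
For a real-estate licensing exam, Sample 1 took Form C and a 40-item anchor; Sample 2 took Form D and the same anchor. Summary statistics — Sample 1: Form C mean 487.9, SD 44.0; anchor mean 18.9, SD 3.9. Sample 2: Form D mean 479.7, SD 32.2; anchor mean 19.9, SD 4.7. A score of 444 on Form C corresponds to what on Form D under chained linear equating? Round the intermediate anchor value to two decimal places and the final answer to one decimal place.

Form C → anchor (Sample 1): v = (3.9/44.0)(444 − 487.9) + 18.9 = 15.01
anchor → Form D (Sample 2): y = (32.2/4.7)(15.01 − 19.9) + 479.7 = 446.2

446.2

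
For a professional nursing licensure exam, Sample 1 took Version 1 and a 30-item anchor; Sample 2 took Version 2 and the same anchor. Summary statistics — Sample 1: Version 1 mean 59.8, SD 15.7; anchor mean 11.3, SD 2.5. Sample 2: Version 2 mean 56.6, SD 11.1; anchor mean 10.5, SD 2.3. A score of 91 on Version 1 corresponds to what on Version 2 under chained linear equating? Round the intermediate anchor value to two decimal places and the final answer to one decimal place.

Version 1 → anchor (Sample 1): v = (2.5/15.7)(91 − 59.8) + 11.3 = 16.27
anchor → Version 2 (Sample 2): y = (11.1/2.3)(16.27 − 10.5) + 56.6 = 84.4

84.4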